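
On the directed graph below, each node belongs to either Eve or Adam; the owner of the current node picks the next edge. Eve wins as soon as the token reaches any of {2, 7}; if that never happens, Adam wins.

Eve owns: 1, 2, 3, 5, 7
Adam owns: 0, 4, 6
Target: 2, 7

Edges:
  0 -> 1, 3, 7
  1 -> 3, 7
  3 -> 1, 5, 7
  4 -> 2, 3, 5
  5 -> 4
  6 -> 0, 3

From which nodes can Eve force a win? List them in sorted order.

A0 = {2, 7}
A1: add {1, 3} — 1 (Eve) has 1→7; 3 (Eve) has 3→7.
A2: add {0} — 0 (Adam): all of {1, 3, 7} already in.
A3: add {6} — 6 (Adam): all of {0, 3} already in.
A4 = A3; e.g. 4 (Adam) can still go to 5. Fixed point.
Eve's winning region = {0, 1, 2, 3, 6, 7}.

0, 1, 2, 3, 6, 7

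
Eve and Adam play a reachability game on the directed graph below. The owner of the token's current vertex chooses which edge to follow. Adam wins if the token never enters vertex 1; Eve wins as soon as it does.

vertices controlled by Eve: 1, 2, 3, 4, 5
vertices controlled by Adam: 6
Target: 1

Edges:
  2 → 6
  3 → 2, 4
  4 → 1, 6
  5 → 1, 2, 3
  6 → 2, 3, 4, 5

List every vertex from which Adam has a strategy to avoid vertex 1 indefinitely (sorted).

A0 = {1}
A1: add {4, 5} — 4 (Eve) has 4→1; 5 (Eve) has 5→1.
A2: add {3} — 3 (Eve) has 3→4.
A3 = A2; e.g. 2 (Eve) has no edge into A2. Fixed point.
Eve's attractor = {1, 3, 4, 5}; Adam avoids the target exactly from the complement.

2, 6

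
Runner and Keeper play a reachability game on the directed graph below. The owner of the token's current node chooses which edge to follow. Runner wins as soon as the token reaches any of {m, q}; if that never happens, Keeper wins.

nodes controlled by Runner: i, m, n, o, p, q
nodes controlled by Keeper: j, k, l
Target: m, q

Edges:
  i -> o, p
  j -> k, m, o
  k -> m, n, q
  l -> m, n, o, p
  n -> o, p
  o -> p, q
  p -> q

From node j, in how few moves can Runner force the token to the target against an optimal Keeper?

4

A0 = {m, q}
A1: add {o, p} — o (Runner) has o→q; p (Runner) has p→q.
A2: add {i, n} — i (Runner) has i→o; n (Runner) has n→o.
A3: add {k, l} — k (Keeper): all of {m, n, q} already in; l (Keeper): all of {m, n, o, p} already in.
A4: add {j} — j (Keeper): all of {k, m, o} already in.
A4 = all vertices. Fixed point.
j enters the attractor at level 4, so Runner can force the target in 4 moves from there.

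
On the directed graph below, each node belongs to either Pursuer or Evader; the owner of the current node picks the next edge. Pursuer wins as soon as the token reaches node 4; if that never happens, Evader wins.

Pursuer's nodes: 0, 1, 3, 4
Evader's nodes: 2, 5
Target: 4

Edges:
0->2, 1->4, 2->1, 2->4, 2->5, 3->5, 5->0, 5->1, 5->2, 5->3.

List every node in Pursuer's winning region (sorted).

A0 = {4}
A1: add {1} — 1 (Pursuer) has 1→4.
A2 = A1; e.g. 0 (Pursuer) has no edge into A1. Fixed point.
Pursuer's winning region = {1, 4}.

1, 4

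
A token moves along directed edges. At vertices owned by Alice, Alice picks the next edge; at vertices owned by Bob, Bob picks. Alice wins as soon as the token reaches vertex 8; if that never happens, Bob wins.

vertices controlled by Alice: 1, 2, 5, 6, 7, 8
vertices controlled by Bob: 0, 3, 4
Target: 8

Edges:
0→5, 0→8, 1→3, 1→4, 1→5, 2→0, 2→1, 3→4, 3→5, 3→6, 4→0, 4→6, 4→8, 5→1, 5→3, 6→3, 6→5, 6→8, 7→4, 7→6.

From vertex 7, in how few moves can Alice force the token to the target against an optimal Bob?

A0 = {8}
A1: add {6} — 6 (Alice) has 6→8.
A2: add {7} — 7 (Alice) has 7→6.
A3 = A2; e.g. 0 (Bob) can still go to 5. Fixed point.
7 enters the attractor at level 2, so Alice can force the target in 2 moves from there.

2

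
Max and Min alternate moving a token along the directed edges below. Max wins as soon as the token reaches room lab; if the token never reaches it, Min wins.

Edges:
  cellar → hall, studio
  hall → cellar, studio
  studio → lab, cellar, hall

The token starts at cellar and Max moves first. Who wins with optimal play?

Min

Track states (vertex, player-to-move).
A0 = {(lab,Max), (lab,Min)}
A1: add {(studio,Max)}.
A2 = A1; e.g. (cellar,Max) stays out. (cellar,Max) never enters ⇒ Min avoids the target.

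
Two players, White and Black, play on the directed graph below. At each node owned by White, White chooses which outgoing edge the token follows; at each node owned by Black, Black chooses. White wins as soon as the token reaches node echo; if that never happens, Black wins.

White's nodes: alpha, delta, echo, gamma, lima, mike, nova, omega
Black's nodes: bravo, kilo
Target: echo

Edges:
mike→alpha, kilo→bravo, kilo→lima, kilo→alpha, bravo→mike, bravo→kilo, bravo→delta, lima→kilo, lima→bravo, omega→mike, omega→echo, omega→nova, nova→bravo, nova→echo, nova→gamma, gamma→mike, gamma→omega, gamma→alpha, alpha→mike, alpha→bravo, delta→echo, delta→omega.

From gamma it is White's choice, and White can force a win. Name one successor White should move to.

A0 = {echo}
A1: add {delta, nova, omega} — omega (White) has omega→echo; nova (White) has nova→echo; delta (White) has delta→echo.
A2: add {gamma} — gamma (White) has gamma→omega.
A3 = A2; e.g. mike (White) has no edge into A2. Fixed point.
From gamma, successor omega is in the attractor (rank 1); the other successors alpha, mike are not.

omega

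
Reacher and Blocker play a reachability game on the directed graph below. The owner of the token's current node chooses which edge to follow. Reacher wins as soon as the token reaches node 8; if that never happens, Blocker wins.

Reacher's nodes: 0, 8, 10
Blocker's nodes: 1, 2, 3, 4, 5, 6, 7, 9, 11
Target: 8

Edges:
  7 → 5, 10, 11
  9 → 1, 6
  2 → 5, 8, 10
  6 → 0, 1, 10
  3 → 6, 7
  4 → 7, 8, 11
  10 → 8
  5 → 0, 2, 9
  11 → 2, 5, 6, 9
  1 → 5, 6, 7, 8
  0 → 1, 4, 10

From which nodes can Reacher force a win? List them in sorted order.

A0 = {8}
A1: add {10} — 10 (Reacher) has 10→8.
A2: add {0} — 0 (Reacher) has 0→10.
A3 = A2; e.g. 1 (Blocker) can still go to 5. Fixed point.
Reacher's winning region = {0, 8, 10}.

0, 8, 10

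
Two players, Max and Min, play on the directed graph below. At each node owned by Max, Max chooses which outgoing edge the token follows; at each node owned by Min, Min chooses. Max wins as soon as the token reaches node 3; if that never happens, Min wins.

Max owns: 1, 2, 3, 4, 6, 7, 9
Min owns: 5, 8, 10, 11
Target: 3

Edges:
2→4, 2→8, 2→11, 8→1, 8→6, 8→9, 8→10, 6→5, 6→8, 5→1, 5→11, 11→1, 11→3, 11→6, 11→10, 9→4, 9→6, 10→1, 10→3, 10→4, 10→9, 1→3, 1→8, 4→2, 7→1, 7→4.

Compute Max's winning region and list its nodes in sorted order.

1, 3, 7

A0 = {3}
A1: add {1} — 1 (Max) has 1→3.
A2: add {7} — 7 (Max) has 7→1.
A3 = A2; e.g. 2 (Max) has no edge into A2. Fixed point.
Max's winning region = {1, 3, 7}.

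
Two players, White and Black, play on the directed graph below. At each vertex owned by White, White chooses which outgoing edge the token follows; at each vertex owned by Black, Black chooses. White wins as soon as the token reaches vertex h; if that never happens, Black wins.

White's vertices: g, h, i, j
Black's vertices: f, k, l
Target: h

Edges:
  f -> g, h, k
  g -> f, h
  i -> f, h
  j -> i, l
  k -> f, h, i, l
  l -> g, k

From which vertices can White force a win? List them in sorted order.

g, h, i, j

A0 = {h}
A1: add {g, i} — g (White) has g→h; i (White) has i→h.
A2: add {j} — j (White) has j→i.
A3 = A2; e.g. f (Black) can still go to k. Fixed point.
White's winning region = {g, h, i, j}.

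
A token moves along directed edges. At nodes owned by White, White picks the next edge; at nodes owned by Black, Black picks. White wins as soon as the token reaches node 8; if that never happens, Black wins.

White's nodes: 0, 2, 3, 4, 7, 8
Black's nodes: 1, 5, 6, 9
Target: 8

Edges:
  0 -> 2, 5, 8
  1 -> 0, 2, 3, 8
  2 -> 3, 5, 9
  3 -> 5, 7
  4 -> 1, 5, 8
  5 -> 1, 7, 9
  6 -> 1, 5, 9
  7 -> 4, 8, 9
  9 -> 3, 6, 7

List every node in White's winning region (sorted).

0, 1, 2, 3, 4, 7, 8

A0 = {8}
A1: add {0, 4, 7} — 0 (White) has 0→8; 4 (White) has 4→8; 7 (White) has 7→8.
A2: add {3} — 3 (White) has 3→7.
A3: add {2} — 2 (White) has 2→3.
A4: add {1} — 1 (Black): all of {0, 2, 3, 8} already in.
A5 = A4; e.g. 5 (Black) can still go to 9. Fixed point.
White's winning region = {0, 1, 2, 3, 4, 7, 8}.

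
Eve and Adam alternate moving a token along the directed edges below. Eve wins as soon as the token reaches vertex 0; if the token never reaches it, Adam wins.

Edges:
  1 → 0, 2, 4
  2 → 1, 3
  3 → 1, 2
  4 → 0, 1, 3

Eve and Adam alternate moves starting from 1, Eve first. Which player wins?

Track states (vertex, player-to-move).
A0 = {(0,Eve), (0,Adam)}
A1: add {(1,Eve), (4,Eve)}.
(1,Eve) ∈ A1 ⇒ Eve forces the target.

Eve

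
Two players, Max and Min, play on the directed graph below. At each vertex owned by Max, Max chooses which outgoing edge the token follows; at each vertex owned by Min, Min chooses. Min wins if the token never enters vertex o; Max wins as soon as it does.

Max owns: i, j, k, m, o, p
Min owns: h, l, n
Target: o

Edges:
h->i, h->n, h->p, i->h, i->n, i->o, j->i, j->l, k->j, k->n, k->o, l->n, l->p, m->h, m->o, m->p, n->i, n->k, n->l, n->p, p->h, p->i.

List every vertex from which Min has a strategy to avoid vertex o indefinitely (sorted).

h, l, n

A0 = {o}
A1: add {i, k, m} — i (Max) has i→o; k (Max) has k→o; m (Max) has m→o.
A2: add {j, p} — j (Max) has j→i; p (Max) has p→i.
A3 = A2; e.g. h (Min) can still go to n. Fixed point.
Max's attractor = {i, j, k, m, o, p}; Min avoids the target exactly from the complement.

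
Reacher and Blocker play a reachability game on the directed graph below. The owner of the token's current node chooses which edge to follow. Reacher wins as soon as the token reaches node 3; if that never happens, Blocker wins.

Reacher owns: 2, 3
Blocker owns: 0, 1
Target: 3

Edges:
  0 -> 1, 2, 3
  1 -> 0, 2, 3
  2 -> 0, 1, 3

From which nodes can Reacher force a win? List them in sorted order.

A0 = {3}
A1: add {2} — 2 (Reacher) has 2→3.
A2 = A1; e.g. 0 (Blocker) can still go to 1. Fixed point.
Reacher's winning region = {2, 3}.

2, 3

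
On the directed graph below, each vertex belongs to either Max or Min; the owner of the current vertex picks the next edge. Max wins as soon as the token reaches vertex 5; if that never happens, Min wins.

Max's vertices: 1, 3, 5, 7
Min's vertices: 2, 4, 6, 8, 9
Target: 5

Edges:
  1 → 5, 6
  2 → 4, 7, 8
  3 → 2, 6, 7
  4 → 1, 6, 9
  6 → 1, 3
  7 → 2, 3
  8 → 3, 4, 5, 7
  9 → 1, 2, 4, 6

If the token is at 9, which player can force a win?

Min

A0 = {5}
A1: add {1} — 1 (Max) has 1→5.
A2 = A1; e.g. 2 (Min) can still go to 4. Fixed point.
9 never enters the attractor, so Min can avoid the target forever.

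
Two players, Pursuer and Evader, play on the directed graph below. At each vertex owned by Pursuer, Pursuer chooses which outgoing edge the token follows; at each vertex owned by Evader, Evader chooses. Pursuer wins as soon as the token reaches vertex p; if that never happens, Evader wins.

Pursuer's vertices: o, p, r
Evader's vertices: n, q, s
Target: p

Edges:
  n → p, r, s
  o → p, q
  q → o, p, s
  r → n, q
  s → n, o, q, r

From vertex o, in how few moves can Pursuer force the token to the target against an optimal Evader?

1

A0 = {p}
A1: add {o} — o (Pursuer) has o→p.
A2 = A1; e.g. n (Evader) can still go to r. Fixed point.
o enters the attractor at level 1, so Pursuer can force the target in 1 move from there.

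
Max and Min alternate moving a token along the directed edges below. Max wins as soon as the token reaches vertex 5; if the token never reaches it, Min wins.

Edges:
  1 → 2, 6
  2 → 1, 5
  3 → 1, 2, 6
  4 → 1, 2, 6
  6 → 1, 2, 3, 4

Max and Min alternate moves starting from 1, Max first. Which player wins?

Track states (vertex, player-to-move).
A0 = {(5,Max), (5,Min)}
A1: add {(2,Max)}.
A2 = A1; e.g. (1,Max) stays out. (1,Max) never enters ⇒ Min avoids the target.

Min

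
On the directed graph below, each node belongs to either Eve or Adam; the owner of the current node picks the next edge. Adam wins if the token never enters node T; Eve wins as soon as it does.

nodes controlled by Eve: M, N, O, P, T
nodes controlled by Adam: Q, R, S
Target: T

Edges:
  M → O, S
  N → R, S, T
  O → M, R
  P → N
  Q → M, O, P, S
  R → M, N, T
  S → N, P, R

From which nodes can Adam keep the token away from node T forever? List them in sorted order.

A0 = {T}
A1: add {N} — N (Eve) has N→T.
A2: add {P} — P (Eve) has P→N.
A3 = A2; e.g. M (Eve) has no edge into A2. Fixed point.
Eve's attractor = {N, P, T}; Adam avoids the target exactly from the complement.

M, O, Q, R, S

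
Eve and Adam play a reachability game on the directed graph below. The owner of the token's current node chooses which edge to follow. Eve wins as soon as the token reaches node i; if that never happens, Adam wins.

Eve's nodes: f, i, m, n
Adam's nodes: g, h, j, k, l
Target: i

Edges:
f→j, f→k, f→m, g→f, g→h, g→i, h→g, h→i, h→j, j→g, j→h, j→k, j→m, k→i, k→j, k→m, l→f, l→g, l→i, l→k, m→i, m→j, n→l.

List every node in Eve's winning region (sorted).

f, i, m

A0 = {i}
A1: add {m} — m (Eve) has m→i.
A2: add {f} — f (Eve) has f→m.
A3 = A2; e.g. g (Adam) can still go to h. Fixed point.
Eve's winning region = {f, i, m}.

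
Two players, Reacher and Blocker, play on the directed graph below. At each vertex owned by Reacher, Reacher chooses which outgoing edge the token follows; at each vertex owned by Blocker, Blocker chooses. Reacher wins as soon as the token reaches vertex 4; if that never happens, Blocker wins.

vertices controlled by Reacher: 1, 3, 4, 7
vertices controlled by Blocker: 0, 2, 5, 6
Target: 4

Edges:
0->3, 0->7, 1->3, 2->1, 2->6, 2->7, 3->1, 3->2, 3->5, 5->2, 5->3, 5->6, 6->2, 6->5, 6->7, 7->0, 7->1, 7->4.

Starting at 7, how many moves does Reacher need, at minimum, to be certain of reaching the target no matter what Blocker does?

A0 = {4}
A1: add {7} — 7 (Reacher) has 7→4.
A2 = A1; e.g. 0 (Blocker) can still go to 3. Fixed point.
7 enters the attractor at level 1, so Reacher can force the target in 1 move from there.

1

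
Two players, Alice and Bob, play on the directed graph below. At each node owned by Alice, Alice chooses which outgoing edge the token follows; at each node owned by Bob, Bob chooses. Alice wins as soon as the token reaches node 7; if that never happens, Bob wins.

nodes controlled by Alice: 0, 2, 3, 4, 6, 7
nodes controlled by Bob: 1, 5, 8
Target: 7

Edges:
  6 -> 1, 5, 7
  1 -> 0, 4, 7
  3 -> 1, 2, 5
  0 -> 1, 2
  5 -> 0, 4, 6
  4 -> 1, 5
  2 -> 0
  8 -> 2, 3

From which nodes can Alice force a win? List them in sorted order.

6, 7

A0 = {7}
A1: add {6} — 6 (Alice) has 6→7.
A2 = A1; e.g. 0 (Alice) has no edge into A1. Fixed point.
Alice's winning region = {6, 7}.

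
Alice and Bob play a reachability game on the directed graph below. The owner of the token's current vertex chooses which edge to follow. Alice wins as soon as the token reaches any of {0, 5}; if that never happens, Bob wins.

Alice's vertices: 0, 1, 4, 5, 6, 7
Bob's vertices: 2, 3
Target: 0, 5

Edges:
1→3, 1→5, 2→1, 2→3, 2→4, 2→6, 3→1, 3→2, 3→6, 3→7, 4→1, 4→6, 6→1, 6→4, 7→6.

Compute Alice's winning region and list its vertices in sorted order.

A0 = {0, 5}
A1: add {1} — 1 (Alice) has 1→5.
A2: add {4, 6} — 4 (Alice) has 4→1; 6 (Alice) has 6→1.
A3: add {7} — 7 (Alice) has 7→6.
A4 = A3; e.g. 2 (Bob) can still go to 3. Fixed point.
Alice's winning region = {0, 1, 4, 5, 6, 7}.

0, 1, 4, 5, 6, 7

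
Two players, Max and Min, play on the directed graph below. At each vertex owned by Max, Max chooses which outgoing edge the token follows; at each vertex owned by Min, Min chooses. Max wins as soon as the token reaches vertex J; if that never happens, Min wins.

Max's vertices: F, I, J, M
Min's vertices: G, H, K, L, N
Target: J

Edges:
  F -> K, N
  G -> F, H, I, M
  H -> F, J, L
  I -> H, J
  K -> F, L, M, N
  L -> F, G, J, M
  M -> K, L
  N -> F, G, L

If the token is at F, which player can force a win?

Min

A0 = {J}
A1: add {I} — I (Max) has I→J.
A2 = A1; e.g. F (Max) has no edge into A1. Fixed point.
F never enters the attractor, so Min can avoid the target forever.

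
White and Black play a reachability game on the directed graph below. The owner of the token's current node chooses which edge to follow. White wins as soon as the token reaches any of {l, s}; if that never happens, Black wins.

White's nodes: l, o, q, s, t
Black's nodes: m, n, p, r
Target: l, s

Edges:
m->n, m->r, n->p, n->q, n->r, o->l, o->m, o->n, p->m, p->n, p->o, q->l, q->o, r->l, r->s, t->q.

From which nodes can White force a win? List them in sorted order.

A0 = {l, s}
A1: add {o, q, r} — o (White) has o→l; q (White) has q→l; r (Black): all of {l, s} already in.
A2: add {t} — t (White) has t→q.
A3 = A2; e.g. m (Black) can still go to n. Fixed point.
White's winning region = {l, o, q, r, s, t}.

l, o, q, r, s, t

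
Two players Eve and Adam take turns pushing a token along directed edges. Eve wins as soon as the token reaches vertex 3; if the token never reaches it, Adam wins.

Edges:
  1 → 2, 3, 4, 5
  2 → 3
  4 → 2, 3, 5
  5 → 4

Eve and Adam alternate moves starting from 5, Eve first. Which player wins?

Adam

Track states (vertex, player-to-move).
A0 = {(3,Eve), (3,Adam)}
A1: add {(1,Eve), (2,Eve), (2,Adam), (4,Eve)}.
A2: add {(5,Adam)}.
A3 = A2; e.g. (1,Adam) stays out. (5,Eve) never enters ⇒ Adam avoids the target.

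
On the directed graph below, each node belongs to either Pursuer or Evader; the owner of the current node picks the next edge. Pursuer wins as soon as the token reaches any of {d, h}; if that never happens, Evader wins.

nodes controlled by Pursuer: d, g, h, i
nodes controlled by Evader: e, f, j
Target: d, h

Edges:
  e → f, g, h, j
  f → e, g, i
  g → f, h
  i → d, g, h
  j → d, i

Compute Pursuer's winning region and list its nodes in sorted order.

d, g, h, i, j

A0 = {d, h}
A1: add {g, i} — g (Pursuer) has g→h; i (Pursuer) has i→d.
A2: add {j} — j (Evader): all of {d, i} already in.
A3 = A2; e.g. e (Evader) can still go to f. Fixed point.
Pursuer's winning region = {d, g, h, i, j}.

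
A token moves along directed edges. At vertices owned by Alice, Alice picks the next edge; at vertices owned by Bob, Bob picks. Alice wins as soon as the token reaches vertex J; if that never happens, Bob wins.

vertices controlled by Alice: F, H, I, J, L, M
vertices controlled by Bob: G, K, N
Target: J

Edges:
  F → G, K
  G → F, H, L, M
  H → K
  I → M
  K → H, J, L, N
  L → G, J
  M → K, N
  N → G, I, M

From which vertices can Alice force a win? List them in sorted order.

J, L

A0 = {J}
A1: add {L} — L (Alice) has L→J.
A2 = A1; e.g. F (Alice) has no edge into A1. Fixed point.
Alice's winning region = {J, L}.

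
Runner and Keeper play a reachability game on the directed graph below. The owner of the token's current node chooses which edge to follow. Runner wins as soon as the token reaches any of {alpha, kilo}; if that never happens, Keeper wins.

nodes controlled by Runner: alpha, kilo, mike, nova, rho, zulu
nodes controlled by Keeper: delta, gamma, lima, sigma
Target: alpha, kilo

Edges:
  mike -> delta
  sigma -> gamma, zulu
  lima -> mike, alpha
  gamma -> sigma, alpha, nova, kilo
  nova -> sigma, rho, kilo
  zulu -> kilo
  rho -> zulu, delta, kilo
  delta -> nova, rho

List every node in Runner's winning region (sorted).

alpha, delta, kilo, lima, mike, nova, rho, zulu

A0 = {alpha, kilo}
A1: add {nova, rho, zulu} — nova (Runner) has nova→kilo; zulu (Runner) has zulu→kilo; rho (Runner) has rho→kilo.
A2: add {delta} — delta (Keeper): all of {nova, rho} already in.
A3: add {mike} — mike (Runner) has mike→delta.
A4: add {lima} — lima (Keeper): all of {mike, alpha} already in.
A5 = A4; e.g. sigma (Keeper) can still go to gamma. Fixed point.
Runner's winning region = {alpha, delta, kilo, lima, mike, nova, rho, zulu}.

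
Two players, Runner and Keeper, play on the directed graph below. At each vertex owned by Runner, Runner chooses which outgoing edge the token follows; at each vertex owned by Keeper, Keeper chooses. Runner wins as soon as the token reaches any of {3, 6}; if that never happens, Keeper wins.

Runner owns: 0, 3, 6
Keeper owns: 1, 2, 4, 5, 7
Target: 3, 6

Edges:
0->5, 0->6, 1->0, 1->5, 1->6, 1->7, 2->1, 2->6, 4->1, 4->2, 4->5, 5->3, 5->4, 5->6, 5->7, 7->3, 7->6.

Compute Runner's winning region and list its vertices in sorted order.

0, 3, 6, 7

A0 = {3, 6}
A1: add {0, 7} — 0 (Runner) has 0→6; 7 (Keeper): all of {3, 6} already in.
A2 = A1; e.g. 1 (Keeper) can still go to 5. Fixed point.
Runner's winning region = {0, 3, 6, 7}.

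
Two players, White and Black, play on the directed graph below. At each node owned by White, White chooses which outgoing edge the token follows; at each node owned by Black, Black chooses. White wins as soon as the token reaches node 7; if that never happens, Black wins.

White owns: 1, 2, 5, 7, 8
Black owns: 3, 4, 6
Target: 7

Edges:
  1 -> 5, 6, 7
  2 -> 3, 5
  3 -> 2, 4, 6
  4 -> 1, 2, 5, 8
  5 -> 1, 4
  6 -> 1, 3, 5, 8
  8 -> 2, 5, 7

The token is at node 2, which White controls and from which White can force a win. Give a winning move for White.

A0 = {7}
A1: add {1, 8} — 1 (White) has 1→7; 8 (White) has 8→7.
A2: add {5} — 5 (White) has 5→1.
A3: add {2} — 2 (White) has 2→5.
A4: add {4} — 4 (Black): all of {1, 2, 5, 8} already in.
A5 = A4; e.g. 3 (Black) can still go to 6. Fixed point.
From 2, successor 5 is in the attractor (rank 2); the other successor 3 is not.

5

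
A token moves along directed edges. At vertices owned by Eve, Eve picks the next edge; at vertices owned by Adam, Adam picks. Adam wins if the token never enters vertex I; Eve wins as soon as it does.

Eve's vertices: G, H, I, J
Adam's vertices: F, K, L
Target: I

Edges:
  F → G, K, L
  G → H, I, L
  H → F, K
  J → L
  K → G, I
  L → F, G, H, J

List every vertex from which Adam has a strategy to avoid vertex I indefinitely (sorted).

A0 = {I}
A1: add {G} — G (Eve) has G→I.
A2: add {K} — K (Adam): all of {G, I} already in.
A3: add {H} — H (Eve) has H→K.
A4 = A3; e.g. F (Adam) can still go to L. Fixed point.
Eve's attractor = {G, H, I, K}; Adam avoids the target exactly from the complement.

F, J, L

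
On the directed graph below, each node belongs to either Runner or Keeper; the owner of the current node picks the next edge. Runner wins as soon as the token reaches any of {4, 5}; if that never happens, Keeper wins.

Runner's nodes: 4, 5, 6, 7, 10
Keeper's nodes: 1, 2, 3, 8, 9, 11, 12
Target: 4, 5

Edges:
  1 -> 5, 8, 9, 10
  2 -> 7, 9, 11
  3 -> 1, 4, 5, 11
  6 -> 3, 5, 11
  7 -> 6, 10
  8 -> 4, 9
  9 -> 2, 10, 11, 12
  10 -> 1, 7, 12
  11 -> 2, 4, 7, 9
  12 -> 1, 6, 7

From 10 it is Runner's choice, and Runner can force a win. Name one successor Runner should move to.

7

A0 = {4, 5}
A1: add {6} — 6 (Runner) has 6→5.
A2: add {7} — 7 (Runner) has 7→6.
A3: add {10} — 10 (Runner) has 10→7.
A4 = A3; e.g. 1 (Keeper) can still go to 8. Fixed point.
From 10, successor 7 is in the attractor (rank 2); the other successors 1, 12 are not.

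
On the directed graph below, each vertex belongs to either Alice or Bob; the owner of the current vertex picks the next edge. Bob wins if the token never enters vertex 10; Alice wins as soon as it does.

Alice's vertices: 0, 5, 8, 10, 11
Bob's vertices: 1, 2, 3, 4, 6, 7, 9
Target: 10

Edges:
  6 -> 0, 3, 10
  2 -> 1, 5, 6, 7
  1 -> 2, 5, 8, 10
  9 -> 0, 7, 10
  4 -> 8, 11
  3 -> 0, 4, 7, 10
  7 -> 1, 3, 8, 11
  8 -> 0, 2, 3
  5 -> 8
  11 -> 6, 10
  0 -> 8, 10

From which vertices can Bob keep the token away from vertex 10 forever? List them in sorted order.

1, 2, 3, 6, 7, 9

A0 = {10}
A1: add {0, 11} — 0 (Alice) has 0→10; 11 (Alice) has 11→10.
A2: add {8} — 8 (Alice) has 8→0.
A3: add {4, 5} — 4 (Bob): all of {8, 11} already in; 5 (Alice) has 5→8.
A4 = A3; e.g. 1 (Bob) can still go to 2. Fixed point.
Alice's attractor = {0, 4, 5, 8, 10, 11}; Bob avoids the target exactly from the complement.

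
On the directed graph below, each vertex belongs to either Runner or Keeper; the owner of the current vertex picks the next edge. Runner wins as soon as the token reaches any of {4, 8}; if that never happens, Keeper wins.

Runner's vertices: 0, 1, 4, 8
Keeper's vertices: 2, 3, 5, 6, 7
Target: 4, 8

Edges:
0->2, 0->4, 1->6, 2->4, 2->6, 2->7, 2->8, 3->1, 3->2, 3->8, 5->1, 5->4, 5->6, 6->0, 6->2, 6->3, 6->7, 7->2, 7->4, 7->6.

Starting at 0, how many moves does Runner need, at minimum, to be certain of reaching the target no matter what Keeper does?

A0 = {4, 8}
A1: add {0} — 0 (Runner) has 0→4.
A2 = A1; e.g. 1 (Runner) has no edge into A1. Fixed point.
0 enters the attractor at level 1, so Runner can force the target in 1 move from there.

1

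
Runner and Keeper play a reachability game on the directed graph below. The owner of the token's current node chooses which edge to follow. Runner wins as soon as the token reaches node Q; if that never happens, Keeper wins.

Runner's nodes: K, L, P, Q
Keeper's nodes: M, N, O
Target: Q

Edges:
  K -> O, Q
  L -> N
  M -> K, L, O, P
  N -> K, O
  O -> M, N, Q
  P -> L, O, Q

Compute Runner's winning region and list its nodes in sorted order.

A0 = {Q}
A1: add {K, P} — K (Runner) has K→Q; P (Runner) has P→Q.
A2 = A1; e.g. L (Runner) has no edge into A1. Fixed point.
Runner's winning region = {K, P, Q}.

K, P, Q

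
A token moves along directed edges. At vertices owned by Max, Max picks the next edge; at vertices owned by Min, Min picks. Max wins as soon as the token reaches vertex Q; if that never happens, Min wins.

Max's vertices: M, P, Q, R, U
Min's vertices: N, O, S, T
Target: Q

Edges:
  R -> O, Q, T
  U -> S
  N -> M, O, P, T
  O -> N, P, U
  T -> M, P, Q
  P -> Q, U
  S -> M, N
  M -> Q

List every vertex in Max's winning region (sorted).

A0 = {Q}
A1: add {M, P, R} — M (Max) has M→Q; P (Max) has P→Q; R (Max) has R→Q.
A2: add {T} — T (Min): all of {M, P, Q} already in.
A3 = A2; e.g. N (Min) can still go to O. Fixed point.
Max's winning region = {M, P, Q, R, T}.

M, P, Q, R, T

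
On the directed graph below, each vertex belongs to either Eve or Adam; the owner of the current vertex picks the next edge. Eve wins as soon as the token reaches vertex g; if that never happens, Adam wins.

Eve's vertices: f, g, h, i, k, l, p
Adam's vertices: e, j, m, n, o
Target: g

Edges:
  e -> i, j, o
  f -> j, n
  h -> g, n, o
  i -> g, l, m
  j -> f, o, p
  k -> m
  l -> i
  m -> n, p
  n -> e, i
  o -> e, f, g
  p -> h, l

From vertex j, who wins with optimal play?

Adam

A0 = {g}
A1: add {h, i} — h (Eve) has h→g; i (Eve) has i→g.
A2: add {l, p} — l (Eve) has l→i; p (Eve) has p→h.
A3 = A2; e.g. e (Adam) can still go to j. Fixed point.
j never enters the attractor, so Adam can avoid the target forever.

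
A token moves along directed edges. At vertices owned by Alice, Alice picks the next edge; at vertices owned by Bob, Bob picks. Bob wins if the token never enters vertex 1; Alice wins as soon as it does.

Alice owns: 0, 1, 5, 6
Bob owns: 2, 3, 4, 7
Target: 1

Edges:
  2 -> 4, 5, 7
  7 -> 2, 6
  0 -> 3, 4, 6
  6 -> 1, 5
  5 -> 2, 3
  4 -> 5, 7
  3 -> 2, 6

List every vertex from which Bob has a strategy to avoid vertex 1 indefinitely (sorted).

2, 3, 4, 5, 7

A0 = {1}
A1: add {6} — 6 (Alice) has 6→1.
A2: add {0} — 0 (Alice) has 0→6.
A3 = A2; e.g. 2 (Bob) can still go to 4. Fixed point.
Alice's attractor = {0, 1, 6}; Bob avoids the target exactly from the complement.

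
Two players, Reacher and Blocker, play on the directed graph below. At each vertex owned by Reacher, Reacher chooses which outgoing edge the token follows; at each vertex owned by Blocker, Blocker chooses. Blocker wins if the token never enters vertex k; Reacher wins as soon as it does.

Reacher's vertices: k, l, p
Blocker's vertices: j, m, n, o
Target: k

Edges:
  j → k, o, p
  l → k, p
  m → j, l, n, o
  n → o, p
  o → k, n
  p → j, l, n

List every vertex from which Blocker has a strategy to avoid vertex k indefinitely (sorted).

j, m, n, o

A0 = {k}
A1: add {l} — l (Reacher) has l→k.
A2: add {p} — p (Reacher) has p→l.
A3 = A2; e.g. j (Blocker) can still go to o. Fixed point.
Reacher's attractor = {k, l, p}; Blocker avoids the target exactly from the complement.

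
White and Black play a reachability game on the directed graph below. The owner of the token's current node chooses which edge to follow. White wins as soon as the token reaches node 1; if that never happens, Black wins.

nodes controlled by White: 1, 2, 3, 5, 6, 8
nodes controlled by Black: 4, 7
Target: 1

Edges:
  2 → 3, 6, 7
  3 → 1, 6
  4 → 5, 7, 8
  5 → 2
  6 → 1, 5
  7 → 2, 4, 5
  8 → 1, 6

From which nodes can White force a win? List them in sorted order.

A0 = {1}
A1: add {3, 6, 8} — 3 (White) has 3→1; 6 (White) has 6→1; 8 (White) has 8→1.
A2: add {2} — 2 (White) has 2→3.
A3: add {5} — 5 (White) has 5→2.
A4 = A3; e.g. 4 (Black) can still go to 7. Fixed point.
White's winning region = {1, 2, 3, 5, 6, 8}.

1, 2, 3, 5, 6, 8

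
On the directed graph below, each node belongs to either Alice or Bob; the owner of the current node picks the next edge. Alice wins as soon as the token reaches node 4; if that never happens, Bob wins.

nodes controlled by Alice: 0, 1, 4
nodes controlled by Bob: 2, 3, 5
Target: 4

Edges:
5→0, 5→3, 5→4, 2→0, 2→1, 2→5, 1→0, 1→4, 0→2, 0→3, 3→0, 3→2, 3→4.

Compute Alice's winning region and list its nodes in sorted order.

1, 4

A0 = {4}
A1: add {1} — 1 (Alice) has 1→4.
A2 = A1; e.g. 0 (Alice) has no edge into A1. Fixed point.
Alice's winning region = {1, 4}.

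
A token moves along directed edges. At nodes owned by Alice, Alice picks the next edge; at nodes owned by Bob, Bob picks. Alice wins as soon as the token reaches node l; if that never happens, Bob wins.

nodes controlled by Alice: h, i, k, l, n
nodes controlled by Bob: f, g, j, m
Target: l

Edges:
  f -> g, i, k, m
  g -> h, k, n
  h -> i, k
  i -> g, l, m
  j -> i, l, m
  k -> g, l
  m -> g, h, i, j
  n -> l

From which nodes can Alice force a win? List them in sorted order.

g, h, i, k, l, n

A0 = {l}
A1: add {i, k, n} — i (Alice) has i→l; k (Alice) has k→l; n (Alice) has n→l.
A2: add {h} — h (Alice) has h→i.
A3: add {g} — g (Bob): all of {h, k, n} already in.
A4 = A3; e.g. f (Bob) can still go to m. Fixed point.
Alice's winning region = {g, h, i, k, l, n}.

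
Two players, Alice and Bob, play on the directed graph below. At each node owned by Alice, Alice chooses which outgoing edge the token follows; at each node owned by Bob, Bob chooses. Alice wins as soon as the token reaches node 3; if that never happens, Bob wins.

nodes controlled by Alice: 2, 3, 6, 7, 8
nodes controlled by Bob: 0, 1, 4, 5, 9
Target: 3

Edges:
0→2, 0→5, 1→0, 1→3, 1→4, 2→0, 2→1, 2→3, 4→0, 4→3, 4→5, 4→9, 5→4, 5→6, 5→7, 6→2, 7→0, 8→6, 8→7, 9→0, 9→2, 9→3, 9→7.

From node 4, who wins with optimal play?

A0 = {3}
A1: add {2} — 2 (Alice) has 2→3.
A2: add {6} — 6 (Alice) has 6→2.
A3: add {8} — 8 (Alice) has 8→6.
A4 = A3; e.g. 0 (Bob) can still go to 5. Fixed point.
4 never enters the attractor, so Bob can avoid the target forever.

Bob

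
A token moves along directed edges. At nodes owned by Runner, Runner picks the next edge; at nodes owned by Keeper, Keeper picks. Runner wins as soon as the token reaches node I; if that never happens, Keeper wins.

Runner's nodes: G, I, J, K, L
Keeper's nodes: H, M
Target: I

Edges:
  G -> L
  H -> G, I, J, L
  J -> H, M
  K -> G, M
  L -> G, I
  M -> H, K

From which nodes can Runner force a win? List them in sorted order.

G, I, K, L

A0 = {I}
A1: add {L} — L (Runner) has L→I.
A2: add {G} — G (Runner) has G→L.
A3: add {K} — K (Runner) has K→G.
A4 = A3; e.g. H (Keeper) can still go to J. Fixed point.
Runner's winning region = {G, I, K, L}.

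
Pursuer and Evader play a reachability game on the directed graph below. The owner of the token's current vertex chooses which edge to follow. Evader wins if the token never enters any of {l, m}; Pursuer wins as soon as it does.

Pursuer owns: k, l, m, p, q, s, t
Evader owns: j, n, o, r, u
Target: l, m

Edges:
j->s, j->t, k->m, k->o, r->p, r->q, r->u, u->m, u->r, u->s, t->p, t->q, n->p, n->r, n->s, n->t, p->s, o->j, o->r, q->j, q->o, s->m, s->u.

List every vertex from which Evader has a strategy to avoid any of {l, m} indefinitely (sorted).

n, o, r, u

A0 = {l, m}
A1: add {k, s} — k (Pursuer) has k→m; s (Pursuer) has s→m.
A2: add {p} — p (Pursuer) has p→s.
A3: add {t} — t (Pursuer) has t→p.
A4: add {j} — j (Evader): all of {s, t} already in.
A5: add {q} — q (Pursuer) has q→j.
A6 = A5; e.g. n (Evader) can still go to r. Fixed point.
Pursuer's attractor = {j, k, l, m, p, q, s, t}; Evader avoids the target exactly from the complement.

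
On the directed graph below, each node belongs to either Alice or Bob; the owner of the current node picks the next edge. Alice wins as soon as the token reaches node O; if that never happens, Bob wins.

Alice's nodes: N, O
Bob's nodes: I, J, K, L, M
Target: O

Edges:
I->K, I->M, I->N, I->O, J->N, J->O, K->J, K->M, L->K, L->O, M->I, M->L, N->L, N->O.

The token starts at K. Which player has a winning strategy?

Bob

A0 = {O}
A1: add {N} — N (Alice) has N→O.
A2: add {J} — J (Bob): all of {N, O} already in.
A3 = A2; e.g. I (Bob) can still go to K. Fixed point.
K never enters the attractor, so Bob can avoid the target forever.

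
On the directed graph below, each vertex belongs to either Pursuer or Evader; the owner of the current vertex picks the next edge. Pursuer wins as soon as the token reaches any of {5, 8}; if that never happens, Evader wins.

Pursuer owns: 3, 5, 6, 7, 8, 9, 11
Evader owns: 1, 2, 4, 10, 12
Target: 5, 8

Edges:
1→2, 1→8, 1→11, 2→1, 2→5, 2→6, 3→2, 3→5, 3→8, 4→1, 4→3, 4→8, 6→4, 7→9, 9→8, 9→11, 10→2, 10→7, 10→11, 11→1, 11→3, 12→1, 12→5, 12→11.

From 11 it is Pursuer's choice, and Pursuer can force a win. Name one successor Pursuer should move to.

3

A0 = {5, 8}
A1: add {3, 9} — 3 (Pursuer) has 3→5; 9 (Pursuer) has 9→8.
A2: add {7, 11} — 7 (Pursuer) has 7→9; 11 (Pursuer) has 11→3.
A3 = A2; e.g. 1 (Evader) can still go to 2. Fixed point.
From 11, successor 3 is in the attractor (rank 1); the other successor 1 is not.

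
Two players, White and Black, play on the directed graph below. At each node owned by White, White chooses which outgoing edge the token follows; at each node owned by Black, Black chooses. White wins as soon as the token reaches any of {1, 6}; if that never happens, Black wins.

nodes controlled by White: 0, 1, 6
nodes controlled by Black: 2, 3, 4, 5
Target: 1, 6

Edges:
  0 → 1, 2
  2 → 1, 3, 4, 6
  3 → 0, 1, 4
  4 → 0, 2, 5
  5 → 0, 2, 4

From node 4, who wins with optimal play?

Black

A0 = {1, 6}
A1: add {0} — 0 (White) has 0→1.
A2 = A1; e.g. 2 (Black) can still go to 3. Fixed point.
4 never enters the attractor, so Black can avoid the target forever.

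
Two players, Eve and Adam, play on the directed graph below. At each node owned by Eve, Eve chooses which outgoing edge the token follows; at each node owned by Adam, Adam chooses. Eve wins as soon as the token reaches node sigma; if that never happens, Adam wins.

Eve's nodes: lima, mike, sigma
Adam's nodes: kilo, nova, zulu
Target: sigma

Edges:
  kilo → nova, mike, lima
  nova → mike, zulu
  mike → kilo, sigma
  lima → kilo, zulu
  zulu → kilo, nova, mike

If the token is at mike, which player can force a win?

A0 = {sigma}
A1: add {mike} — mike (Eve) has mike→sigma.
A2 = A1; e.g. kilo (Adam) can still go to nova. Fixed point.
mike ∈ A1, so Eve can force the target.

Eve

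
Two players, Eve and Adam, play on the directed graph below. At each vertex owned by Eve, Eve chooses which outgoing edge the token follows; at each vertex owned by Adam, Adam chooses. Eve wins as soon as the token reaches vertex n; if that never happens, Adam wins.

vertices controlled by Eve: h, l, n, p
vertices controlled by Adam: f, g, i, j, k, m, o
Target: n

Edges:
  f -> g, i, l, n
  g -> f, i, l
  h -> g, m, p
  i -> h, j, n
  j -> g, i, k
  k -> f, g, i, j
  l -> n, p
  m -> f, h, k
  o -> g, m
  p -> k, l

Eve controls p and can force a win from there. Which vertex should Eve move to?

A0 = {n}
A1: add {l} — l (Eve) has l→n.
A2: add {p} — p (Eve) has p→l.
A3: add {h} — h (Eve) has h→p.
A4 = A3; e.g. f (Adam) can still go to g. Fixed point.
From p, successor l is in the attractor (rank 1); the other successor k is not.

l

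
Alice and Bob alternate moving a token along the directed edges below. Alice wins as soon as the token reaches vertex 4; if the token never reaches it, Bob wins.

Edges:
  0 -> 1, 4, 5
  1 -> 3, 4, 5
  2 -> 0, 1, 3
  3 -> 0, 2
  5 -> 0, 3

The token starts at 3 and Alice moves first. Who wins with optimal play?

Track states (vertex, player-to-move).
A0 = {(4,Alice), (4,Bob)}
A1: add {(0,Alice), (1,Alice)}.
A2 = A1; e.g. (0,Bob) stays out. (3,Alice) never enters ⇒ Bob avoids the target.

Bob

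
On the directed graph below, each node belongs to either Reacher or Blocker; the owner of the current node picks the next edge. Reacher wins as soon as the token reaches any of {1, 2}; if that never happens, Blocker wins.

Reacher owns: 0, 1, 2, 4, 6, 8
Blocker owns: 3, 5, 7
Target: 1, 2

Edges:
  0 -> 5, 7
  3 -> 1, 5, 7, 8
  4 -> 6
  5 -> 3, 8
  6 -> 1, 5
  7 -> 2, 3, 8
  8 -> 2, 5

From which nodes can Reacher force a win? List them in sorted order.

1, 2, 4, 6, 8

A0 = {1, 2}
A1: add {6, 8} — 6 (Reacher) has 6→1; 8 (Reacher) has 8→2.
A2: add {4} — 4 (Reacher) has 4→6.
A3 = A2; e.g. 0 (Reacher) has no edge into A2. Fixed point.
Reacher's winning region = {1, 2, 4, 6, 8}.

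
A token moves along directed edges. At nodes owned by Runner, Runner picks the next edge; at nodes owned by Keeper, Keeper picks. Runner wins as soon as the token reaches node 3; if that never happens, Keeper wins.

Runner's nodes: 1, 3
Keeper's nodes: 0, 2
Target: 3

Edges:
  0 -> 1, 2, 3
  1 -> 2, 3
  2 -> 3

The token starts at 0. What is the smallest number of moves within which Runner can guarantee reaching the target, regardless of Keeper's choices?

2

A0 = {3}
A1: add {1, 2} — 1 (Runner) has 1→3; 2 (Keeper): all of {3} already in.
A2: add {0} — 0 (Keeper): all of {1, 2, 3} already in.
A2 = all vertices. Fixed point.
0 enters the attractor at level 2, so Runner can force the target in 2 moves from there.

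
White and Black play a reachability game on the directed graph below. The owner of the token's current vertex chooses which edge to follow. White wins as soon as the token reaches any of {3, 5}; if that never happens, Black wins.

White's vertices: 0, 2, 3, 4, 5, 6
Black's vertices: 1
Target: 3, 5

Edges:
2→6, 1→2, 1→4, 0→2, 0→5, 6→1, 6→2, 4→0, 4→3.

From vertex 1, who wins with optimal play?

Black

A0 = {3, 5}
A1: add {0, 4} — 0 (White) has 0→5; 4 (White) has 4→3.
A2 = A1; e.g. 1 (Black) can still go to 2. Fixed point.
1 never enters the attractor, so Black can avoid the target forever.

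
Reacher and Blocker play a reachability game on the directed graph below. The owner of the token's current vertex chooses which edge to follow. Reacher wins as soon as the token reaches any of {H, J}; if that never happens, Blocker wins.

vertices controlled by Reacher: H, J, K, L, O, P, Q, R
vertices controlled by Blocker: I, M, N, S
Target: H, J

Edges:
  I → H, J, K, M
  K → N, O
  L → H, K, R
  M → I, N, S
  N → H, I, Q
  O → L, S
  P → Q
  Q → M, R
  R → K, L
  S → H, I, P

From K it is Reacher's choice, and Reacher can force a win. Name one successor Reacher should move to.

O

A0 = {H, J}
A1: add {L} — L (Reacher) has L→H.
A2: add {O, R} — O (Reacher) has O→L; R (Reacher) has R→L.
A3: add {K, Q} — K (Reacher) has K→O; Q (Reacher) has Q→R.
A4: add {P} — P (Reacher) has P→Q.
A5 = A4; e.g. I (Blocker) can still go to M. Fixed point.
From K, successor O is in the attractor (rank 2); the other successor N is not.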